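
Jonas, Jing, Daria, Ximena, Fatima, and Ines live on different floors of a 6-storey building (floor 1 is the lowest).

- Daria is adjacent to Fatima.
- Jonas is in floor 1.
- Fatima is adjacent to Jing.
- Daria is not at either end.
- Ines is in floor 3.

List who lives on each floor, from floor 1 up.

From clues 1–2: Jonas → floor 1.
From clues 1–3: Fatima is in {3,4,5}.
From clues 1–5: Ximena → floor 2, Ines → floor 3, Daria → floor 4, Fatima → floor 5, Jing → floor 6.

Jonas, Ximena, Ines, Daria, Fatima, Jing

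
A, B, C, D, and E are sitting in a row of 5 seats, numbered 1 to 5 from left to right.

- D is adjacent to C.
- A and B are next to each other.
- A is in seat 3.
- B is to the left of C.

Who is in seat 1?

With clues 1–3, A and B are ruled out for seat 1.
With clues 1–4, C and D are ruled out for seat 1.
So seat 1 is E.

E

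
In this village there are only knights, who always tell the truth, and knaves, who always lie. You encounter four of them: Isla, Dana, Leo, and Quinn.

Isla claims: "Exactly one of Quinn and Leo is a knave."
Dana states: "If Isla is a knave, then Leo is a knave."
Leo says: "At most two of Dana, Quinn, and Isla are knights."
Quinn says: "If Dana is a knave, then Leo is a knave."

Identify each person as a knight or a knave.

Consider Isla. Suppose Isla is a knave.
Then no assignment of the remaining roles makes every statement match its speaker's type — contradiction.
So Isla is a knight.
With that fixed, Dana's statement is true, so Dana is a knight.
With that fixed, Quinn's statement is true, so Quinn is a knight.
With that fixed, Leo's statement is false, so Leo is a knave.

Isla: knight, Dana: knight, Leo: knave, Quinn: knight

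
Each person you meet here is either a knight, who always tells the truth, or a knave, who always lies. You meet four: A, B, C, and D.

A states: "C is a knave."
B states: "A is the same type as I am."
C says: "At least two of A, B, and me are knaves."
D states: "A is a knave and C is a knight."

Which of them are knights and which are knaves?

A: knight, B: knight, C: knave, D: knave

Consider A. Suppose A is a knave.
Then whichever role B has, B's statement has the wrong truth value — contradiction.
So A is a knight.
With that fixed, D's statement is false, so D is a knave.
Consider B. Suppose B is a knave.
Then whichever role C has, C's statement has the wrong truth value — contradiction.
So B is a knight.
With that fixed, C's statement is false, so C is a knave.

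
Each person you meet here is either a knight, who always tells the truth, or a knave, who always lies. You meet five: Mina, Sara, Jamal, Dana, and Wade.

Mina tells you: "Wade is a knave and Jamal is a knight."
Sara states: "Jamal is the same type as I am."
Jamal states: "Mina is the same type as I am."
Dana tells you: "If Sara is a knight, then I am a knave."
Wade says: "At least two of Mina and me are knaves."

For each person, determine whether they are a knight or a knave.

Consider Mina. Suppose Mina is a knave.
Then whichever role Jamal has, Jamal's statement has the wrong truth value — contradiction.
So Mina is a knight.
With that fixed, Wade's statement is false, so Wade is a knave.
Consider Sara. Suppose Sara is a knight.
Then whichever role Dana has, Dana's statement has the wrong truth value — contradiction.
So Sara is a knave.
With that fixed, Dana's statement is true, so Dana is a knight.
Consider Jamal. Suppose Jamal is a knave.
Then Mina's statement comes out false, contradicting Mina being a knight.
So Jamal is a knight.

Mina: knight, Sara: knave, Jamal: knight, Dana: knight, Wade: knave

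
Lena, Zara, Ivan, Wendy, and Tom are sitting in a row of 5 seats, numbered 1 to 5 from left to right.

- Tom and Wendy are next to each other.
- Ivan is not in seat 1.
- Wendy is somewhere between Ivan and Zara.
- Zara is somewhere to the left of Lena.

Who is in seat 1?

With clues 1–2, Ivan is ruled out for seat 1.
With clues 1–3, Tom and Wendy are ruled out for seat 1.
With clues 1–4, Lena is ruled out for seat 1.
So seat 1 is Zara.

Zara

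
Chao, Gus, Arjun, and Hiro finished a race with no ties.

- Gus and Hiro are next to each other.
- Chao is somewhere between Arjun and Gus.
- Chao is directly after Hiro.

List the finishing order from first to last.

Gus, Hiro, Chao, Arjun

From clues 1–2: Chao is in {2,3}.
From clues 1–3: Gus → place 1, Hiro → place 2, Chao → place 3, Arjun → place 4.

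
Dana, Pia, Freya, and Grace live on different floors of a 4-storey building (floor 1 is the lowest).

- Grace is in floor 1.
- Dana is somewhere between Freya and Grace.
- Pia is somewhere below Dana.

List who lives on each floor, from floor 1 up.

Grace, Pia, Dana, Freya

From clue 1: Grace → floor 1.
From clues 1–2: Dana is in {2,3}.
From clues 1–3: Pia → floor 2, Dana → floor 3, Freya → floor 4.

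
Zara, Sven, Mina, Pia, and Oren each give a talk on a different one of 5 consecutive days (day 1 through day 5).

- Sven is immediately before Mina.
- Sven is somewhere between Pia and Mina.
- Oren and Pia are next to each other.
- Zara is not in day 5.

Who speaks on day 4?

Sven

With clues 1–2, Pia is ruled out for day 4.
With clues 1–3, Oren and Zara are ruled out for day 4.
With clues 1–4, Mina is ruled out for day 4.
So day 4 is Sven.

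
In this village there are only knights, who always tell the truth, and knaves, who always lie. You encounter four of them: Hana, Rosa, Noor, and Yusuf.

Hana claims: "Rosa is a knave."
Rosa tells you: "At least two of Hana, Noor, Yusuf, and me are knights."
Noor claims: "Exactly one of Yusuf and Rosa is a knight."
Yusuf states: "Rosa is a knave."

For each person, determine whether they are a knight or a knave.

Consider Hana. Suppose Hana is a knight.
Then no assignment of the remaining roles makes every statement match its speaker's type — contradiction.
So Hana is a knave.
Consider Rosa. Suppose Rosa is a knave.
Then Hana's statement comes out true, contradicting Hana being a knave.
So Rosa is a knight.
With that fixed, Yusuf's statement is false, so Yusuf is a knave.
With that fixed, Noor's statement is true, so Noor is a knight.

Hana: knave, Rosa: knight, Noor: knight, Yusuf: knave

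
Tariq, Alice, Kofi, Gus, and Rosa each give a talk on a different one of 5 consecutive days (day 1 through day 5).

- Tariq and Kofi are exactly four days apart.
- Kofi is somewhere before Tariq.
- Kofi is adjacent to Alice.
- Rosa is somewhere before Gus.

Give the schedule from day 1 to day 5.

Kofi, Alice, Rosa, Gus, Tariq

From clue 1: Tariq is in {1,5}.
From clues 1–2: Kofi → day 1, Tariq → day 5.
From clues 1–3: Alice → day 2.
From clues 1–4: Rosa → day 3, Gus → day 4.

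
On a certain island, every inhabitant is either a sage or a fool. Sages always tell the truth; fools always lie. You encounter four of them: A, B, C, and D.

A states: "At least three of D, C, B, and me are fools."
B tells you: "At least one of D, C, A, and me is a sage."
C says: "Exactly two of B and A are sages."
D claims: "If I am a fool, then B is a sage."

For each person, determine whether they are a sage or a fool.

A: fool, B: sage, C: fool, D: sage

Consider A. Suppose A is a sage.
Then no assignment of the remaining roles makes every statement match its speaker's type — contradiction.
So A is a fool.
With that fixed, C's statement is false, so C is a fool.
Consider B. Suppose B is a fool.
Then A's statement comes out true, contradicting A being a fool.
So B is a sage.
With that fixed, D's statement is true, so D is a sage.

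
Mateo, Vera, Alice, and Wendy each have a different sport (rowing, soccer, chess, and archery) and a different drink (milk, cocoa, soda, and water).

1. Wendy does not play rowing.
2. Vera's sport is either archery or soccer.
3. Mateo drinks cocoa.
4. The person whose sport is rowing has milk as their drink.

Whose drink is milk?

With clues 1–3, Mateo is impossible for the one with drink milk.
With clues 1–4, Vera and Wendy are impossible for the one with drink milk.
That leaves Alice.

Alice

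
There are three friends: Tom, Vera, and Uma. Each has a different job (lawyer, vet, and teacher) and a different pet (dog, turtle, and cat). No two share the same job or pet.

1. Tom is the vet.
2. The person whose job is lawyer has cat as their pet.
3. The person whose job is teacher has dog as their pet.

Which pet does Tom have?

With clues 1–2, cat is impossible for Tom's pet.
With clues 1–3, dog is impossible for Tom's pet.
That leaves turtle.

turtle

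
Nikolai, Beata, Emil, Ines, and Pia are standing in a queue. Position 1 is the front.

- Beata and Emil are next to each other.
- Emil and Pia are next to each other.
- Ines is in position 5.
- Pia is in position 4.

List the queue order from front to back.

From clues 1–2: Emil is in {2,3,4}.
From clues 1–3: Ines → position 5.
From clues 1–4: Nikolai → position 1, Beata → position 2, Emil → position 3, Pia → position 4.

Nikolai, Beata, Emil, Pia, Ines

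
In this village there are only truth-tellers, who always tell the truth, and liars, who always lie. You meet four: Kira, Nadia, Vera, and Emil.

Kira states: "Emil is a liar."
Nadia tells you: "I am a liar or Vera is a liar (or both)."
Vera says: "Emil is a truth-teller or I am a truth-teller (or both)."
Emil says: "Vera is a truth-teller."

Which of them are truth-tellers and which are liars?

Consider Kira. Suppose Kira is a liar.
Then no assignment of the remaining roles makes every statement match its speaker's type — contradiction.
So Kira is a truth-teller.
Consider Nadia. Suppose Nadia is a liar.
Then Nadia's own statement would have to be false, but it can't be — contradiction.
So Nadia is a truth-teller.
Consider Vera. Suppose Vera is a truth-teller.
Then Nadia's statement comes out false, contradicting Nadia being a truth-teller.
So Vera is a liar.
With that fixed, Emil's statement is false, so Emil is a liar.

Kira: truth-teller, Nadia: truth-teller, Vera: liar, Emil: liar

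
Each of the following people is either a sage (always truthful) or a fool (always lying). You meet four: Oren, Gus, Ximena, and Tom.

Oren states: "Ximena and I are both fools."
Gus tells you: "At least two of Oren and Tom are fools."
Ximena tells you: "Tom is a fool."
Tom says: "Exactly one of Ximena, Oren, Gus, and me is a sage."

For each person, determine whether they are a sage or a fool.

Consider Oren. Suppose Oren is a sage.
Then Oren's own statement would have to be true, but it can't be — contradiction.
So Oren is a fool.
Consider Gus. Suppose Gus is a fool.
Then no assignment of the remaining roles makes every statement match its speaker's type — contradiction.
So Gus is a sage.
Consider Ximena. Suppose Ximena is a fool.
Then Oren's statement comes out true, contradicting Oren being a fool.
So Ximena is a sage.
With that fixed, Tom's statement is false, so Tom is a fool.

Oren: fool, Gus: sage, Ximena: sage, Tom: fool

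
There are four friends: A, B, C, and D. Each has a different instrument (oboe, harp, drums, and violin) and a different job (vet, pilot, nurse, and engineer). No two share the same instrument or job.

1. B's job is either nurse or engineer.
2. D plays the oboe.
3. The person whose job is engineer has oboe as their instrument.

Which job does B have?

nurse

Clue 1 rules out pilot and vet for B's job.
With clues 1–3, engineer is impossible for B's job.
That leaves nurse.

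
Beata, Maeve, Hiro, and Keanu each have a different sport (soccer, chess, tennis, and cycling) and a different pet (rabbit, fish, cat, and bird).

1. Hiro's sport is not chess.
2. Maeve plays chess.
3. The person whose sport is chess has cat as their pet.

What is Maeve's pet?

With clues 1–3, bird, fish, and rabbit are impossible for Maeve's pet.
That leaves cat.

cat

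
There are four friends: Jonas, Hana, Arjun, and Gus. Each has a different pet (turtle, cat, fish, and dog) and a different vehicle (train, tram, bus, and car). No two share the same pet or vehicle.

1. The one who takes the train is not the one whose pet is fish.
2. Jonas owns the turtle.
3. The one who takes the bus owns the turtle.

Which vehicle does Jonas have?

With clues 1–3, car, train, and tram are impossible for Jonas's vehicle.
That leaves bus.

bus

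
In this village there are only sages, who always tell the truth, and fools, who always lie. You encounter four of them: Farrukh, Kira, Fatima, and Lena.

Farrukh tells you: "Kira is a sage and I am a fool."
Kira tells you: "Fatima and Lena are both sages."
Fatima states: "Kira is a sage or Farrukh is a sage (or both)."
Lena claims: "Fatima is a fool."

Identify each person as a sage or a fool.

Farrukh: fool, Kira: fool, Fatima: fool, Lena: sage

Consider Farrukh. Suppose Farrukh is a sage.
Then Farrukh's own statement would have to be true, but it can't be — contradiction.
So Farrukh is a fool.
Consider Kira. Suppose Kira is a sage.
Then Farrukh's statement comes out true, contradicting Farrukh being a fool.
So Kira is a fool.
With that fixed, Fatima's statement is false, so Fatima is a fool.
With that fixed, Lena's statement is true, so Lena is a sage.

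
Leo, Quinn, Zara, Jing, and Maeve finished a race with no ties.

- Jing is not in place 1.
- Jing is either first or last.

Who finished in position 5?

Jing

With clues 1–2, Leo, Maeve, Quinn, and Zara are ruled out for place 5.
So place 5 is Jing.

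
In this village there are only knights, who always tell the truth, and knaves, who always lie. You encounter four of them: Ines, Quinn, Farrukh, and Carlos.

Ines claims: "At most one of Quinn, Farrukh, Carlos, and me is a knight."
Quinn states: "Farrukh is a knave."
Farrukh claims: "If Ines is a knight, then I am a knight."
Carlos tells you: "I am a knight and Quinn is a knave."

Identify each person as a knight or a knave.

Consider Ines. Suppose Ines is a knight.
Then no assignment of the remaining roles makes every statement match its speaker's type — contradiction.
So Ines is a knave.
With that fixed, Farrukh's statement is true, so Farrukh is a knight.
With that fixed, Quinn's statement is false, so Quinn is a knave.
Consider Carlos. Suppose Carlos is a knave.
Then Ines's statement comes out true, contradicting Ines being a knave.
So Carlos is a knight.

Ines: knave, Quinn: knave, Farrukh: knight, Carlos: knight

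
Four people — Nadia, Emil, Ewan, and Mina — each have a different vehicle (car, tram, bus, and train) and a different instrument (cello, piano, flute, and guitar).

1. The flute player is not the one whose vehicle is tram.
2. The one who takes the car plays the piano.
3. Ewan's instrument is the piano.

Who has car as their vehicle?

With clues 1–3, Emil, Mina, and Nadia are impossible for the one with vehicle car.
That leaves Ewan.

Ewan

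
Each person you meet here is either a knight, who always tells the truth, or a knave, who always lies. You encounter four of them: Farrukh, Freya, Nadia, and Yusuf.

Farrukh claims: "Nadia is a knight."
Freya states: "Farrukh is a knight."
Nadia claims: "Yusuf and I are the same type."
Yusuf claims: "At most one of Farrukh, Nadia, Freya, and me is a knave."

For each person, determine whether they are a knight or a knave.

Consider Farrukh. Suppose Farrukh is a knave.
Then no assignment of the remaining roles makes every statement match its speaker's type — contradiction.
So Farrukh is a knight.
With that fixed, Freya's statement is true, so Freya is a knight.
Consider Nadia. Suppose Nadia is a knave.
Then Farrukh's statement comes out false, contradicting Farrukh being a knight.
So Nadia is a knight.
With that fixed, Yusuf's statement is true, so Yusuf is a knight.

Farrukh: knight, Freya: knight, Nadia: knight, Yusuf: knight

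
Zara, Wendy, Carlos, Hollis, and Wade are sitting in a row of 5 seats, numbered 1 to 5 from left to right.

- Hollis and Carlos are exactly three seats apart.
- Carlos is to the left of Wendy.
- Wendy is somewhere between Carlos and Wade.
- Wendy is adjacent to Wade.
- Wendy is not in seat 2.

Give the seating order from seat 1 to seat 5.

Zara, Carlos, Wendy, Wade, Hollis

From clue 1: Carlos is in {1,2,4,5}.
From clues 1–2: Carlos is in {1,2,4}.
From clues 1–3: Wendy is in {2,3}.
From clues 1–4: Zara is in {1,5}.
From clues 1–5: Zara → seat 1, Carlos → seat 2, Wendy → seat 3, Wade → seat 4, Hollis → seat 5.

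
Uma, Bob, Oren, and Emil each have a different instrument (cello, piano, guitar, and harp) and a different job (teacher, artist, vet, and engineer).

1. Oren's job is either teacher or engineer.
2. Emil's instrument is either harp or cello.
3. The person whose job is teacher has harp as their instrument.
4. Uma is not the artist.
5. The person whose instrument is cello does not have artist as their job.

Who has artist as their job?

Clue 1 rules out Oren for the one with job artist.
With clues 1–4, Uma is impossible for the one with job artist.
With clues 1–5, Emil is impossible for the one with job artist.
That leaves Bob.

Bob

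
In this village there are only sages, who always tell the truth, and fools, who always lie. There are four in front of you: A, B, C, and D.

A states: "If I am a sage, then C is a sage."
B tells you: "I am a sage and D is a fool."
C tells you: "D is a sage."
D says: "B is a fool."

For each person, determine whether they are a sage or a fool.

Consider A. Suppose A is a fool.
Then A's own statement would have to be false, but it can't be — contradiction.
So A is a sage.
Consider B. Suppose B is a sage.
Then no assignment of the remaining roles makes every statement match its speaker's type — contradiction.
So B is a fool.
With that fixed, D's statement is true, so D is a sage.
With that fixed, C's statement is true, so C is a sage.

A: sage, B: fool, C: sage, D: sage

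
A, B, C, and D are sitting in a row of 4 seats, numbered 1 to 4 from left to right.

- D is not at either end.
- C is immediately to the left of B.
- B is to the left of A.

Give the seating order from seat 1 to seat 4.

From clue 1: D is in {2,3}.
From clues 1–2: A is in {1,4}.
From clues 1–3: C → seat 1, B → seat 2, D → seat 3, A → seat 4.

C, B, D, A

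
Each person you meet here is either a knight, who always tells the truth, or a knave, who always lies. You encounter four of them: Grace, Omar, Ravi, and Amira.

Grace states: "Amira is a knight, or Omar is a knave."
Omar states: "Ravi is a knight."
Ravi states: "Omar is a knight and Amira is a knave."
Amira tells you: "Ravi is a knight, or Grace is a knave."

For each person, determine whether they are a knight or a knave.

Consider Grace. Suppose Grace is a knave.
Then no assignment of the remaining roles makes every statement match its speaker's type — contradiction.
So Grace is a knight.
Consider Omar. Suppose Omar is a knight.
Then no assignment of the remaining roles makes every statement match its speaker's type — contradiction.
So Omar is a knave.
With that fixed, Ravi's statement is false, so Ravi is a knave.
With that fixed, Amira's statement is false, so Amira is a knave.

Grace: knight, Omar: knave, Ravi: knave, Amira: knave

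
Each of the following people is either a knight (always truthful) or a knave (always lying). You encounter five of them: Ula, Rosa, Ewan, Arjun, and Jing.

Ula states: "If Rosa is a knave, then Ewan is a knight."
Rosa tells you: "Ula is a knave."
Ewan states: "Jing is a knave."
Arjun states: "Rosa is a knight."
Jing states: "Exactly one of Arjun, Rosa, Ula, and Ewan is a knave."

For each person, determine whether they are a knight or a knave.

Consider Ula. Suppose Ula is a knave.
Then no assignment of the remaining roles makes every statement match its speaker's type — contradiction.
So Ula is a knight.
With that fixed, Rosa's statement is false, so Rosa is a knave.
With that fixed, Arjun's statement is false, so Arjun is a knave.
With that fixed, Jing's statement is false, so Jing is a knave.
With that fixed, Ewan's statement is true, so Ewan is a knight.

Ula: knight, Rosa: knave, Ewan: knight, Arjun: knave, Jing: knave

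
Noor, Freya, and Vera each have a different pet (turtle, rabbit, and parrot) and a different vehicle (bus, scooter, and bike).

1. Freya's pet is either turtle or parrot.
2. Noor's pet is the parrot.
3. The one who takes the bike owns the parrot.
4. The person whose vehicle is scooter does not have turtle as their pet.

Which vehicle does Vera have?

scooter

With clues 1–3, bike is impossible for Vera's vehicle.
With clues 1–4, bus is impossible for Vera's vehicle.
That leaves scooter.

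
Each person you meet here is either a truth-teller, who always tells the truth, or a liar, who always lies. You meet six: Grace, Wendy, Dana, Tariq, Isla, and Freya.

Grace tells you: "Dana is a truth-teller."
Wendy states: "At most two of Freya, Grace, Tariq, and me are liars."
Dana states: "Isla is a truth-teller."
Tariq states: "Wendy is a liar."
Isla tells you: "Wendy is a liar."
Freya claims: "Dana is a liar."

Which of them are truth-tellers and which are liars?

Grace: liar, Wendy: truth-teller, Dana: liar, Tariq: liar, Isla: liar, Freya: truth-teller

Consider Grace. Suppose Grace is a truth-teller.
Then no assignment of the remaining roles makes every statement match its speaker's type — contradiction.
So Grace is a liar.
Consider Wendy. Suppose Wendy is a liar.
Then no assignment of the remaining roles makes every statement match its speaker's type — contradiction.
So Wendy is a truth-teller.
With that fixed, Tariq's statement is false, so Tariq is a liar.
With that fixed, Isla's statement is false, so Isla is a liar.
With that fixed, Dana's statement is false, so Dana is a liar.
With that fixed, Freya's statement is true, so Freya is a truth-teller.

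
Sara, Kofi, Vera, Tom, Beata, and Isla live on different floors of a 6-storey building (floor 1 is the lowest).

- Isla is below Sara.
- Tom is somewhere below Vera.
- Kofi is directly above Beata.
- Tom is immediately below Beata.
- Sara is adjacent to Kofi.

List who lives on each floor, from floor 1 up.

Isla, Tom, Beata, Kofi, Sara, Vera

From clue 1: Sara is in {2,3,4,5,6}.
From clues 1–4: Sara is in {2,5,6}.
From clues 1–5: Isla → floor 1, Tom → floor 2, Beata → floor 3, Kofi → floor 4, Sara → floor 5, Vera → floor 6.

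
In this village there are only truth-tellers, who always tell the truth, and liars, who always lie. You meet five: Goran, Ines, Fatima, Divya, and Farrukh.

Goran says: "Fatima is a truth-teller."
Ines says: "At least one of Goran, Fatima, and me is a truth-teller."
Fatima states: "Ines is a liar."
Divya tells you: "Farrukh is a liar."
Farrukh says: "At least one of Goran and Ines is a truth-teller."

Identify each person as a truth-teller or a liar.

Goran: liar, Ines: truth-teller, Fatima: liar, Divya: liar, Farrukh: truth-teller

Consider Goran. Suppose Goran is a truth-teller.
Then no assignment of the remaining roles makes every statement match its speaker's type — contradiction.
So Goran is a liar.
Consider Ines. Suppose Ines is a liar.
Then no assignment of the remaining roles makes every statement match its speaker's type — contradiction.
So Ines is a truth-teller.
With that fixed, Fatima's statement is false, so Fatima is a liar.
With that fixed, Farrukh's statement is true, so Farrukh is a truth-teller.
With that fixed, Divya's statement is false, so Divya is a liar.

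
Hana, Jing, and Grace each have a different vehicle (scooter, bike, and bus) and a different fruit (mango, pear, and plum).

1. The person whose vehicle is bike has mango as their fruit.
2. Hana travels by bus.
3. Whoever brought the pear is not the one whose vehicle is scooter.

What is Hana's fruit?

With clues 1–2, mango is impossible for Hana's fruit.
With clues 1–3, plum is impossible for Hana's fruit.
That leaves pear.

pear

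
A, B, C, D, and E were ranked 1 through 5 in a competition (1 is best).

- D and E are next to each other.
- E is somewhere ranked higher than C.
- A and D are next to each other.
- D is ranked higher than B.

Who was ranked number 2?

D

With clues 1–2, C is ruled out for rank 2.
With clues 1–3, B is ruled out for rank 2.
With clues 1–4, A and E are ruled out for rank 2.
So rank 2 is D.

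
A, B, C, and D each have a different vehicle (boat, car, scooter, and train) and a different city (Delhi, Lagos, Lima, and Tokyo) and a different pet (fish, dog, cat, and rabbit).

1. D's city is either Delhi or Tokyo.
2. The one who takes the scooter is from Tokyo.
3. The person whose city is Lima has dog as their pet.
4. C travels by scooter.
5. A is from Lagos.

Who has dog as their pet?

B

With clues 1–3, D is impossible for the one with pet dog.
With clues 1–4, C is impossible for the one with pet dog.
With clues 1–5, A is impossible for the one with pet dog.
That leaves B.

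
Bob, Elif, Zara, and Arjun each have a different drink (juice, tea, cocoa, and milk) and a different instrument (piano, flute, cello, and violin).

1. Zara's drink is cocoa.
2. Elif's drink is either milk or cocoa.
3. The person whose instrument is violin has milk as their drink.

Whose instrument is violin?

Elif

With clues 1–3, Arjun, Bob, and Zara are impossible for the one with instrument violin.
That leaves Elif.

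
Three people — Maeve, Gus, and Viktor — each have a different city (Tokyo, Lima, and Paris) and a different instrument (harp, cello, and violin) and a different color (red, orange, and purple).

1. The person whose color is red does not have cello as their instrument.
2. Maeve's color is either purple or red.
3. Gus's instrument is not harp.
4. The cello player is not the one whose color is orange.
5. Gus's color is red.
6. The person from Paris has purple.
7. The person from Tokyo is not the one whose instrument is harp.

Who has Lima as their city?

Viktor

With clues 1–6, Maeve is impossible for the one with city Lima.
With clues 1–7, Gus is impossible for the one with city Lima.
That leaves Viktor.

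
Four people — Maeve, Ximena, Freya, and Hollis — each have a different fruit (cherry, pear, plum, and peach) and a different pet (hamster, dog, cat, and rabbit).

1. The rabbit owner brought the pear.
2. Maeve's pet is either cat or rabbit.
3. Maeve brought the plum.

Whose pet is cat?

With clues 1–3, Freya, Hollis, and Ximena are impossible for the one with pet cat.
That leaves Maeve.

Maeve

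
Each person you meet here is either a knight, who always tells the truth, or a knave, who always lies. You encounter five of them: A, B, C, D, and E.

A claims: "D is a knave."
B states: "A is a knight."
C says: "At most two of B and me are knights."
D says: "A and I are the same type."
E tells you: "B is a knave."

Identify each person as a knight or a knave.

Regardless of anyone's role, C's statement is true, so C is a knight.
Consider A. Suppose A is a knave.
Then whichever role D has, D's statement has the wrong truth value — contradiction.
So A is a knight.
With that fixed, B's statement is true, so B is a knight.
With that fixed, E's statement is false, so E is a knave.
Consider D. Suppose D is a knight.
Then A's statement comes out false, contradicting A being a knight.
So D is a knave.

A: knight, B: knight, C: knight, D: knave, E: knave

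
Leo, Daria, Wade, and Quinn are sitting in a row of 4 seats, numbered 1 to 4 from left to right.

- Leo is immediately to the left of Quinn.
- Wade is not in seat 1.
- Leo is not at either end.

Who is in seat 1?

Daria

With clue 1, Quinn is ruled out for seat 1.
With clues 1–2, Wade is ruled out for seat 1.
With clues 1–3, Leo is ruled out for seat 1.
So seat 1 is Daria.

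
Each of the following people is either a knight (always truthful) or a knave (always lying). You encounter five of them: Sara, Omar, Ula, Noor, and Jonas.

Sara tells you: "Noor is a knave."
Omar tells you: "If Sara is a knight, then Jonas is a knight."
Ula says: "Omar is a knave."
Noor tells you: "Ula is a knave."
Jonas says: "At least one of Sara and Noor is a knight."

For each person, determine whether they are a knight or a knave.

Sara: knave, Omar: knight, Ula: knave, Noor: knight, Jonas: knight

Consider Sara. Suppose Sara is a knight.
Then no assignment of the remaining roles makes every statement match its speaker's type — contradiction.
So Sara is a knave.
With that fixed, Omar's statement is true, so Omar is a knight.
With that fixed, Ula's statement is false, so Ula is a knave.
With that fixed, Noor's statement is true, so Noor is a knight.
With that fixed, Jonas's statement is true, so Jonas is a knight.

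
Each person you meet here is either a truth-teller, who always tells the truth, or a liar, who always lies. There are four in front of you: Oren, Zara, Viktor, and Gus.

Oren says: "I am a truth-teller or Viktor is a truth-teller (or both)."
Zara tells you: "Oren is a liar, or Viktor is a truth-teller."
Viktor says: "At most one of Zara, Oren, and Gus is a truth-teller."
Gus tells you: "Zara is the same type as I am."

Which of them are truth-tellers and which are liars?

Oren: liar, Zara: truth-teller, Viktor: liar, Gus: truth-teller

Consider Oren. Suppose Oren is a truth-teller.
Then no assignment of the remaining roles makes every statement match its speaker's type — contradiction.
So Oren is a liar.
With that fixed, Zara's statement is true, so Zara is a truth-teller.
Consider Viktor. Suppose Viktor is a truth-teller.
Then Oren's statement comes out true, contradicting Oren being a liar.
So Viktor is a liar.
Consider Gus. Suppose Gus is a liar.
Then Viktor's statement comes out true, contradicting Viktor being a liar.
So Gus is a truth-teller.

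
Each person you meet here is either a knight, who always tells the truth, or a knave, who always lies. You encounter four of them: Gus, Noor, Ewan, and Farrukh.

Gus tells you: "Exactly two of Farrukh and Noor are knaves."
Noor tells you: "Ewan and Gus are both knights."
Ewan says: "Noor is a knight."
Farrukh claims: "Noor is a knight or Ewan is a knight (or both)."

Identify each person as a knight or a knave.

Gus: knight, Noor: knave, Ewan: knave, Farrukh: knave

Consider Gus. Suppose Gus is a knave.
Then no assignment of the remaining roles makes every statement match its speaker's type — contradiction.
So Gus is a knight.
Consider Noor. Suppose Noor is a knight.
Then Gus's statement comes out false, contradicting Gus being a knight.
So Noor is a knave.
With that fixed, Ewan's statement is false, so Ewan is a knave.
With that fixed, Farrukh's statement is false, so Farrukh is a knave.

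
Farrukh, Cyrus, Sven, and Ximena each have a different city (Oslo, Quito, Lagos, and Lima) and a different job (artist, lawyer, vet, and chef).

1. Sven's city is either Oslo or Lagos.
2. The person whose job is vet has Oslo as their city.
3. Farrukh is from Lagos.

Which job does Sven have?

vet

With clues 1–3, artist, chef, and lawyer are impossible for Sven's job.
That leaves vet.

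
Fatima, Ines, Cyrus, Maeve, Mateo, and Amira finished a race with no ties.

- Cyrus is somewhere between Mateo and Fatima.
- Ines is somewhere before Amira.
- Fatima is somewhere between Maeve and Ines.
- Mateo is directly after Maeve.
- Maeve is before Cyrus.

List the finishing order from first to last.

Maeve, Mateo, Cyrus, Fatima, Ines, Amira

From clue 1: Cyrus is in {2,3,4,5}.
From clues 1–3: Fatima is in {2,3,4,5}.
From clues 1–4: Ines is in {1,5}.
From clues 1–5: Maeve → place 1, Mateo → place 2, Cyrus → place 3, Fatima → place 4, Ines → place 5, Amira → place 6.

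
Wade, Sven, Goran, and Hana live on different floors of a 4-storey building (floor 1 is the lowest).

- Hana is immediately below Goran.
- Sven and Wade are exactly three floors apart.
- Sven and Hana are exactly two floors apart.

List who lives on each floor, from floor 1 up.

Wade, Hana, Goran, Sven

From clue 1: Goran is in {2,3,4}.
From clues 1–2: Hana → floor 2, Goran → floor 3.
From clues 1–3: Wade → floor 1, Sven → floor 4.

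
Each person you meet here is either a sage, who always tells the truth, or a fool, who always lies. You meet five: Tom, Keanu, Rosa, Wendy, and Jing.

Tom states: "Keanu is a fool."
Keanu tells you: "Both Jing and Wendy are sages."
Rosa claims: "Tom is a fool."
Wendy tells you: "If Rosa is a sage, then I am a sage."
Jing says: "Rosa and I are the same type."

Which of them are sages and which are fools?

Tom: fool, Keanu: sage, Rosa: sage, Wendy: sage, Jing: sage

Consider Tom. Suppose Tom is a sage.
Then no assignment of the remaining roles makes every statement match its speaker's type — contradiction.
So Tom is a fool.
With that fixed, Rosa's statement is true, so Rosa is a sage.
Consider Keanu. Suppose Keanu is a fool.
Then Tom's statement comes out true, contradicting Tom being a fool.
So Keanu is a sage.
Consider Wendy. Suppose Wendy is a fool.
Then Keanu's statement comes out false, contradicting Keanu being a sage.
So Wendy is a sage.
Consider Jing. Suppose Jing is a fool.
Then Keanu's statement comes out false, contradicting Keanu being a sage.
So Jing is a sage.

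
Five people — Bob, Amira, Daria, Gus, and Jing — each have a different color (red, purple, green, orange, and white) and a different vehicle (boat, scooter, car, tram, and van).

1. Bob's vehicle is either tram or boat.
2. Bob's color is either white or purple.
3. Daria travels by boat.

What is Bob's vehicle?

Clue 1 rules out car, scooter, and van for Bob's vehicle.
With clues 1–3, boat is impossible for Bob's vehicle.
That leaves tram.

tram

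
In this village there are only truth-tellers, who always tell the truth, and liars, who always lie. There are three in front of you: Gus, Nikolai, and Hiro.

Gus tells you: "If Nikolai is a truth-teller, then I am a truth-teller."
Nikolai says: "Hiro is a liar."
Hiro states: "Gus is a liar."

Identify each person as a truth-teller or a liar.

Gus: truth-teller, Nikolai: truth-teller, Hiro: liar

Consider Gus. Suppose Gus is a liar.
Then no assignment of the remaining roles makes every statement match its speaker's type — contradiction.
So Gus is a truth-teller.
With that fixed, Hiro's statement is false, so Hiro is a liar.
With that fixed, Nikolai's statement is true, so Nikolai is a truth-teller.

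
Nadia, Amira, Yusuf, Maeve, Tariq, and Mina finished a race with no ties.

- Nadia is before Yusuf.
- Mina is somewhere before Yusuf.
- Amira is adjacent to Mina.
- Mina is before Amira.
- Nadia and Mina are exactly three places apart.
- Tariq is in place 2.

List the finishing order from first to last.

Nadia, Tariq, Maeve, Mina, Amira, Yusuf

From clue 1: Nadia is in {1,2,3,4,5}.
From clues 1–2: Yusuf is in {3,4,5,6}.
From clues 1–3: Yusuf is in {4,5,6}.
From clues 1–5: Yusuf is in {5,6}.
From clues 1–6: Nadia → place 1, Tariq → place 2, Maeve → place 3, Mina → place 4, Amira → place 5, Yusuf → place 6.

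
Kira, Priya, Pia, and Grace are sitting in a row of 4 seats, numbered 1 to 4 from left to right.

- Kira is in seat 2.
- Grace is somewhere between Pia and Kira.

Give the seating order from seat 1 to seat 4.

Priya, Kira, Grace, Pia

From clue 1: Kira → seat 2.
From clues 1–2: Priya → seat 1, Grace → seat 3, Pia → seat 4.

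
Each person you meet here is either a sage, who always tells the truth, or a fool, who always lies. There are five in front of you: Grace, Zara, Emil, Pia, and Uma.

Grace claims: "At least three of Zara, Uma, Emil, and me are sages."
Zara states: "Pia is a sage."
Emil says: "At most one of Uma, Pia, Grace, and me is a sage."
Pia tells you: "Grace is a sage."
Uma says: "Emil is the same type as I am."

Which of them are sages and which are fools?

Grace: fool, Zara: fool, Emil: sage, Pia: fool, Uma: fool

Consider Grace. Suppose Grace is a sage.
Then no assignment of the remaining roles makes every statement match its speaker's type — contradiction.
So Grace is a fool.
With that fixed, Pia's statement is false, so Pia is a fool.
With that fixed, Zara's statement is false, so Zara is a fool.
Consider Emil. Suppose Emil is a fool.
Then Emil's own statement would have to be false, but it can't be — contradiction.
So Emil is a sage.
Consider Uma. Suppose Uma is a sage.
Then Emil's statement comes out false, contradicting Emil being a sage.
So Uma is a fool.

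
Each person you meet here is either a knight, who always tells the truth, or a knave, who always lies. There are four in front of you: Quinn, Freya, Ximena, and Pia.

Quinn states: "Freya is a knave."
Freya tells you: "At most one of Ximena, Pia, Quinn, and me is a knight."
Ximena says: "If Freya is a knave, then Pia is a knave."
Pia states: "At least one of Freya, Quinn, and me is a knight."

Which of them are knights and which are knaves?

Quinn: knight, Freya: knave, Ximena: knave, Pia: knight

Consider Quinn. Suppose Quinn is a knave.
Then no assignment of the remaining roles makes every statement match its speaker's type — contradiction.
So Quinn is a knight.
With that fixed, Pia's statement is true, so Pia is a knight.
With that fixed, Freya's statement is false, so Freya is a knave.
With that fixed, Ximena's statement is false, so Ximena is a knave.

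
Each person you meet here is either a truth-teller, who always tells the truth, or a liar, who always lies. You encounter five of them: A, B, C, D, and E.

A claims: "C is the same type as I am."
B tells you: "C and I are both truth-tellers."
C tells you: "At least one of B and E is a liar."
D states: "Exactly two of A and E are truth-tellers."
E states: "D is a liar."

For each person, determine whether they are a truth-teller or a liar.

A: liar, B: liar, C: truth-teller, D: liar, E: truth-teller

Consider A. Suppose A is a truth-teller.
Then no assignment of the remaining roles makes every statement match its speaker's type — contradiction.
So A is a liar.
With that fixed, D's statement is false, so D is a liar.
With that fixed, E's statement is true, so E is a truth-teller.
Consider B. Suppose B is a truth-teller.
Then no assignment of the remaining roles makes every statement match its speaker's type — contradiction.
So B is a liar.
With that fixed, C's statement is true, so C is a truth-teller.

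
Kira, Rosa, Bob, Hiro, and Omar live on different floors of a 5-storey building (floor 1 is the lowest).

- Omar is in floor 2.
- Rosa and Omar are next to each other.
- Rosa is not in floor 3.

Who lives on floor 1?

With clue 1, Omar is ruled out for floor 1.
With clues 1–3, Bob, Hiro, and Kira are ruled out for floor 1.
So floor 1 is Rosa.

Rosa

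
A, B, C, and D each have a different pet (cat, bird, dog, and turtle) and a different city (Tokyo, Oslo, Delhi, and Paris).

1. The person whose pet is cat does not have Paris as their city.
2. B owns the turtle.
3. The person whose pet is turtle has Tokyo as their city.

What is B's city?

With clues 1–3, Delhi, Oslo, and Paris are impossible for B's city.
That leaves Tokyo.

Tokyo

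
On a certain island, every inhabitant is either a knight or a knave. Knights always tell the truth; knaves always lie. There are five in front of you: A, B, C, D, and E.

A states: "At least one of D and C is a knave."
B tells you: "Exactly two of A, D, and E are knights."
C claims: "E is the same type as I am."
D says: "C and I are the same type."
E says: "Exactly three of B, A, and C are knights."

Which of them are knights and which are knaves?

A: knight, B: knight, C: knight, D: knave, E: knight

Consider A. Suppose A is a knave.
Then no assignment of the remaining roles makes every statement match its speaker's type — contradiction.
So A is a knight.
Consider B. Suppose B is a knave.
Then no assignment of the remaining roles makes every statement match its speaker's type — contradiction.
So B is a knight.
Consider C. Suppose C is a knave.
Then whichever role D has, D's statement has the wrong truth value — contradiction.
So C is a knight.
With that fixed, E's statement is true, so E is a knight.
Consider D. Suppose D is a knight.
Then A's statement comes out false, contradicting A being a knight.
So D is a knave.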